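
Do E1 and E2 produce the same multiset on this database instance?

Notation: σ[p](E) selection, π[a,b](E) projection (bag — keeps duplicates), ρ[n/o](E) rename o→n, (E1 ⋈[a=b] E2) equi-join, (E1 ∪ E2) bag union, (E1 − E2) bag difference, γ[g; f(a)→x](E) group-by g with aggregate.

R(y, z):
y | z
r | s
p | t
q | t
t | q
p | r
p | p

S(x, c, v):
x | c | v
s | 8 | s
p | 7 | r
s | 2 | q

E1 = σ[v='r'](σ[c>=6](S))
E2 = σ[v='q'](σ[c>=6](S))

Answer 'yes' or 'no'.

E1 row counts bottom-up:
  S → 3
  σ[c>=6](S) → 2
  σ[v='r'](σ[c>=6](S)) → 1
E2 row counts bottom-up:
  S → 3
  σ[c>=6](S) → 2
  σ[v='q'](σ[c>=6](S)) → 0

E1 result:
x | c | v
p | 7 | r
E2 result:
x | c | v
(0 rows)
Witness: ('p', 7, 'r') appears 1× in E1 but 0× in E2.

no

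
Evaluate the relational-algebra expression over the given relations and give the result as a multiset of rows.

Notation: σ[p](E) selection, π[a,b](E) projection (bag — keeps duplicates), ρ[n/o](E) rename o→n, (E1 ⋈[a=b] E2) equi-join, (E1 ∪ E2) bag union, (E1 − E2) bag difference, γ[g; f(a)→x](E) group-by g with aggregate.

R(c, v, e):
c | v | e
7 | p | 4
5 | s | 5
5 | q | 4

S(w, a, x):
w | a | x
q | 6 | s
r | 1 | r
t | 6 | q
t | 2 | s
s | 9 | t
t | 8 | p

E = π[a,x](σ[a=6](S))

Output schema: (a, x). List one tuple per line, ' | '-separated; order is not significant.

Per-node cardinality:
  S → 6
  σ[a=6](S) → 2
  π[a,x](σ[a=6](S)) → 2

== RESULT ==
a | x
6 | q
6 | s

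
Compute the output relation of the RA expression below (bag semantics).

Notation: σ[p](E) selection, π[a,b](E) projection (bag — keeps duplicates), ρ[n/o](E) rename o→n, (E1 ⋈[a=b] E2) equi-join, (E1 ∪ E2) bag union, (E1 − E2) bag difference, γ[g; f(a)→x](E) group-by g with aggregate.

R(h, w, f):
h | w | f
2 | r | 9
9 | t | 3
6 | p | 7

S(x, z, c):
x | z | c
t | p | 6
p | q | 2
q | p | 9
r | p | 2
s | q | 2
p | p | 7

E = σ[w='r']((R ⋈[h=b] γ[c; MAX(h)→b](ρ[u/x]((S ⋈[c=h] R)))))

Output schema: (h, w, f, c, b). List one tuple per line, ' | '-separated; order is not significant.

Per-node cardinality:
  R → 3
  S → 6
  R → 3
  (S ⋈[c=h] R) → 5
  ρ[u/x]((S ⋈[c=h] R)) → 5
  γ[c; MAX(h)→b](ρ[u/x]((S ⋈[c=h] R))) → 3
  (R ⋈[h=b] γ[c; MAX(h)→b](ρ[u/x]((S ⋈[c=h] R)))) → 3
  σ[w='r']((R ⋈[h=b] γ[c; MAX(h)→b](ρ[u/x]((S ⋈[c=h] R))))) → 1

== RESULT ==
h | w | f | c | b
2 | r | 9 | 2 | 2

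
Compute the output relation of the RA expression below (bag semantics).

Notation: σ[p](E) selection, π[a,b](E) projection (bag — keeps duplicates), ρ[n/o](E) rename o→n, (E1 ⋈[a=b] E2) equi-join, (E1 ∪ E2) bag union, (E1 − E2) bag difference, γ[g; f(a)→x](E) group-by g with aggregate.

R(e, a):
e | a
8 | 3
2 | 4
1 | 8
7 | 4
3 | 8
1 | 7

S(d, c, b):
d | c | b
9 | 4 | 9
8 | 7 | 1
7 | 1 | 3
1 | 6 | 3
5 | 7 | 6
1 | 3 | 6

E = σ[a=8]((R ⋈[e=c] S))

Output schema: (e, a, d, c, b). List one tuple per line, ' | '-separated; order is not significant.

Per-node cardinality:
  R → 6
  S → 6
  (R ⋈[e=c] S) → 5
  σ[a=8]((R ⋈[e=c] S)) → 2

== RESULT ==
e | a | d | c | b
1 | 8 | 7 | 1 | 3
3 | 8 | 1 | 3 | 6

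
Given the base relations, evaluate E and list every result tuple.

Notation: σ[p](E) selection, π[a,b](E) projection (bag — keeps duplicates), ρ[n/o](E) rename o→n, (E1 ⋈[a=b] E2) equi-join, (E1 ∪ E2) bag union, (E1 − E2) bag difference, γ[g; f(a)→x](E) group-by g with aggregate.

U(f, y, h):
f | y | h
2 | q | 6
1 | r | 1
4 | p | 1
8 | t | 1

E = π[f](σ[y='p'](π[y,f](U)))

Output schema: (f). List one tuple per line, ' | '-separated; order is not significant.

Per-node cardinality:
  U → 4
  π[y,f](U) → 4
  σ[y='p'](π[y,f](U)) → 1
  π[f](σ[y='p'](π[y,f](U))) → 1

== RESULT ==
f
4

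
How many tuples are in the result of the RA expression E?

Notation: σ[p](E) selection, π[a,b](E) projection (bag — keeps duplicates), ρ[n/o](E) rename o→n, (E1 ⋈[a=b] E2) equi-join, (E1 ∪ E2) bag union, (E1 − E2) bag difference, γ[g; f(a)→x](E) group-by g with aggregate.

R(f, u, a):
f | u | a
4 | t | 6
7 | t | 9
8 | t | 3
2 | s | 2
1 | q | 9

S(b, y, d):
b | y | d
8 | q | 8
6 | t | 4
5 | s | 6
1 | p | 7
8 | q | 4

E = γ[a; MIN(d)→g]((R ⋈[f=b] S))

Stepwise |·|:
  R → 5
  S → 5
  (R ⋈[f=b] S) → 3
  γ[a; MIN(d)→g]((R ⋈[f=b] S)) → 2

|E| = 2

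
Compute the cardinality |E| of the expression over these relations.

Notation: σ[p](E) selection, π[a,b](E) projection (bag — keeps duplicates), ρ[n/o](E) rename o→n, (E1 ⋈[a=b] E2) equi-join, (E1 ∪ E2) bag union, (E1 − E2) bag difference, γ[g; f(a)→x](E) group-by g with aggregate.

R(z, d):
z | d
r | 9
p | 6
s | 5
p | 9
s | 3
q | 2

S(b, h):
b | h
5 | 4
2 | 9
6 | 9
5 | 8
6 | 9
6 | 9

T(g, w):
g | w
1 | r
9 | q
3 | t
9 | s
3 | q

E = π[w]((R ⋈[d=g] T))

Per-node cardinality:
  R → 6
  T → 5
  (R ⋈[d=g] T) → 6
  π[w]((R ⋈[d=g] T)) → 6

|E| = 6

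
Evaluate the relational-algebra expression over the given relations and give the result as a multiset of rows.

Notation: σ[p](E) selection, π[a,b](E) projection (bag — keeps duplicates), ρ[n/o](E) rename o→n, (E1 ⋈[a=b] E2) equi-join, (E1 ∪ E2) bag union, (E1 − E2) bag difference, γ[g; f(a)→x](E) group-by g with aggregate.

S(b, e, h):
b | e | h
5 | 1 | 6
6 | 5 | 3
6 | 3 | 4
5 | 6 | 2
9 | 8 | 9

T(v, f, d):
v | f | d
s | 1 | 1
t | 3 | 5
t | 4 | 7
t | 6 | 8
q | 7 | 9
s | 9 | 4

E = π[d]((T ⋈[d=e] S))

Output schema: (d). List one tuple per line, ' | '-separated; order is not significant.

Stepwise |·|:
  T → 6
  S → 5
  (T ⋈[d=e] S) → 3
  π[d]((T ⋈[d=e] S)) → 3

== RESULT ==
d
1
5
8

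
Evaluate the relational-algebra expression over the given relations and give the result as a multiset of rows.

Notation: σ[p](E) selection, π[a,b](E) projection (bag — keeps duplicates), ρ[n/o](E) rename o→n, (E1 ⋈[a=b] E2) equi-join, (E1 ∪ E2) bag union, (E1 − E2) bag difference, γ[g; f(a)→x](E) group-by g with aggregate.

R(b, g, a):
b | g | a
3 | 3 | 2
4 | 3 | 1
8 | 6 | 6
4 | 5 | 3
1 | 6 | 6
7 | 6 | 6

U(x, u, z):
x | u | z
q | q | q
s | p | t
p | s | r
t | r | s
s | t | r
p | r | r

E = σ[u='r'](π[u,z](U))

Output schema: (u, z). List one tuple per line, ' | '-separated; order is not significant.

Row counts bottom-up:
  U → 6
  π[u,z](U) → 6
  σ[u='r'](π[u,z](U)) → 2

== RESULT ==
u | z
r | r
r | s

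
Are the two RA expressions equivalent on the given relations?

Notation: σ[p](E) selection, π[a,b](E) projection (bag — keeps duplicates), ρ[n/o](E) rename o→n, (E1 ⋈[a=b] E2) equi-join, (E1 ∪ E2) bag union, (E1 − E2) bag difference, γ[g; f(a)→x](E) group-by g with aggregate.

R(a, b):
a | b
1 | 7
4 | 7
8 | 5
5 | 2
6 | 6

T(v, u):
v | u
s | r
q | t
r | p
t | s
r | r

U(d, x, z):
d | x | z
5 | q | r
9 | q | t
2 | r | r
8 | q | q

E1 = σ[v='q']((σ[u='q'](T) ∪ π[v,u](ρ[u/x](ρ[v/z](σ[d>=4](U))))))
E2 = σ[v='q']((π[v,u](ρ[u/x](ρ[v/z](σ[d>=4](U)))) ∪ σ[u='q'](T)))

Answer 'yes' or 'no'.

E1 row counts bottom-up:
  T → 5
  σ[u='q'](T) → 0
  U → 4
  σ[d>=4](U) → 3
  ρ[v/z](σ[d>=4](U)) → 3
  ρ[u/x](ρ[v/z](σ[d>=4](U))) → 3
  π[v,u](ρ[u/x](ρ[v/z](σ[d>=4](U)))) → 3
  (σ[u='q'](T) ∪ π[v,u](ρ[u/x](ρ[v/z](σ[d>=4](U))))) → 3
  σ[v='q']((σ[u='q'](T) ∪ π[v,u](ρ[u/x](ρ[v/z](σ[d>=4](U)))))) → 1
E2 row counts bottom-up:
  U → 4
  σ[d>=4](U) → 3
  ρ[v/z](σ[d>=4](U)) → 3
  ρ[u/x](ρ[v/z](σ[d>=4](U))) → 3
  π[v,u](ρ[u/x](ρ[v/z](σ[d>=4](U)))) → 3
  T → 5
  σ[u='q'](T) → 0
  (π[v,u](ρ[u/x](ρ[v/z](σ[d>=4](U)))) ∪ σ[u='q'](T)) → 3
  σ[v='q']((π[v,u](ρ[u/x](ρ[v/z](σ[d>=4](U)))) ∪ σ[u='q'](T))) → 1

E1 and E2 produce the same multiset:
v | u
q | q

yes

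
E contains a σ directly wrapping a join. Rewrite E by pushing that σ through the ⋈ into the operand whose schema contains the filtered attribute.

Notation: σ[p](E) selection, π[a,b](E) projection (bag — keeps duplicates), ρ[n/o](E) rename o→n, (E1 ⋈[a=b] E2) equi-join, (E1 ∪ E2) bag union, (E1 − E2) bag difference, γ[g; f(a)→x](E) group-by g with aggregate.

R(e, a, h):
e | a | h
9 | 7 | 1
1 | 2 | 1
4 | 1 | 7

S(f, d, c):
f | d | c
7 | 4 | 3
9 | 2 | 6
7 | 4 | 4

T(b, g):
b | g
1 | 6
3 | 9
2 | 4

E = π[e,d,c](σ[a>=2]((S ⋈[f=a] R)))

σ filters on a, owned by the right side.
E' = π[e,d,c]((S ⋈[f=a] σ[a>=2](R)))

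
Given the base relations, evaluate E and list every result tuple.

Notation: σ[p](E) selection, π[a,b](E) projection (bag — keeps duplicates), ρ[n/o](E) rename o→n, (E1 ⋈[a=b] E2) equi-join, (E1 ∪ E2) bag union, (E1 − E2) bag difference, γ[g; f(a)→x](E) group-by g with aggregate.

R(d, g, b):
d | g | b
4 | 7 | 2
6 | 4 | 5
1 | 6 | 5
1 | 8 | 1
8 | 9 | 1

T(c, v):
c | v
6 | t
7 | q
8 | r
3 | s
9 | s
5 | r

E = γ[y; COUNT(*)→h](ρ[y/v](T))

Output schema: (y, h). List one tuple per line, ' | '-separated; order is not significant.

Row counts bottom-up:
  T → 6
  ρ[y/v](T) → 6
  γ[y; COUNT(*)→h](ρ[y/v](T)) → 4

== RESULT ==
y | h
q | 1
r | 2
s | 2
t | 1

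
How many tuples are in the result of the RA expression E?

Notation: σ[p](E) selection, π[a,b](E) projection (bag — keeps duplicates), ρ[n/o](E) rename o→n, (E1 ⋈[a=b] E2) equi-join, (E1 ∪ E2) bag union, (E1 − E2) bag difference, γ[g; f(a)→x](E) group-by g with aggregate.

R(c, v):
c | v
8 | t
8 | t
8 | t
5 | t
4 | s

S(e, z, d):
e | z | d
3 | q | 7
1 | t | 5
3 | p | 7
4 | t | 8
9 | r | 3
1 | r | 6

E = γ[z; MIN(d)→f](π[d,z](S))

Row counts bottom-up:
  S → 6
  π[d,z](S) → 6
  γ[z; MIN(d)→f](π[d,z](S)) → 4

|E| = 4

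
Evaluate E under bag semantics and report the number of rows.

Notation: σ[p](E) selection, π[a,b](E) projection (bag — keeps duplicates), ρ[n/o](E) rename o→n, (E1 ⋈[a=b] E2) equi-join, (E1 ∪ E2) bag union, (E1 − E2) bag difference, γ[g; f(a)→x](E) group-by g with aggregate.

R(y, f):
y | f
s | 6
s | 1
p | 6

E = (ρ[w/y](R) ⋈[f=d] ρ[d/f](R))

Row counts bottom-up:
  R → 3
  ρ[w/y](R) → 3
  R → 3
  ρ[d/f](R) → 3
  (ρ[w/y](R) ⋈[f=d] ρ[d/f](R)) → 5

|E| = 5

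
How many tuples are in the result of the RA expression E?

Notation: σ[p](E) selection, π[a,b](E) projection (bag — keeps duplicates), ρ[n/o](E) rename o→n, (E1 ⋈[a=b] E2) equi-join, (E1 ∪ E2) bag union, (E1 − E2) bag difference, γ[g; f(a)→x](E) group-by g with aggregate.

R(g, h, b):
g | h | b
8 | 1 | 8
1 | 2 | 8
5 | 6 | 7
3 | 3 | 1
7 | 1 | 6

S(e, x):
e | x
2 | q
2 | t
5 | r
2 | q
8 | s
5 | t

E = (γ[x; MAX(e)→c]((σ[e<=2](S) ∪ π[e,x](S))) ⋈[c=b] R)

Per-node cardinality:
  S → 6
  σ[e<=2](S) → 3
  S → 6
  π[e,x](S) → 6
  (σ[e<=2](S) ∪ π[e,x](S)) → 9
  γ[x; MAX(e)→c]((σ[e<=2](S) ∪ π[e,x](S))) → 4
  R → 5
  (γ[x; MAX(e)→c]((σ[e<=2](S) ∪ π[e,x](S))) ⋈[c=b] R) → 2

|E| = 2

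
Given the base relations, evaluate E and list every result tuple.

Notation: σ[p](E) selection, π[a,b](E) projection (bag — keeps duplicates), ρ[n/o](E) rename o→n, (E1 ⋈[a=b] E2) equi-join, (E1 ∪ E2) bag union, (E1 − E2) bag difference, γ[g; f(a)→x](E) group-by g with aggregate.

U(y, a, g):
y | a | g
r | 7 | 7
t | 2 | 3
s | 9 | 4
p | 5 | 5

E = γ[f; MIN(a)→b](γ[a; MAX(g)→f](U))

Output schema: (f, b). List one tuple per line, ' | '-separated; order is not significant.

Per-node cardinality:
  U → 4
  γ[a; MAX(g)→f](U) → 4
  γ[f; MIN(a)→b](γ[a; MAX(g)→f](U)) → 4

== RESULT ==
f | b
3 | 2
4 | 9
5 | 5
7 | 7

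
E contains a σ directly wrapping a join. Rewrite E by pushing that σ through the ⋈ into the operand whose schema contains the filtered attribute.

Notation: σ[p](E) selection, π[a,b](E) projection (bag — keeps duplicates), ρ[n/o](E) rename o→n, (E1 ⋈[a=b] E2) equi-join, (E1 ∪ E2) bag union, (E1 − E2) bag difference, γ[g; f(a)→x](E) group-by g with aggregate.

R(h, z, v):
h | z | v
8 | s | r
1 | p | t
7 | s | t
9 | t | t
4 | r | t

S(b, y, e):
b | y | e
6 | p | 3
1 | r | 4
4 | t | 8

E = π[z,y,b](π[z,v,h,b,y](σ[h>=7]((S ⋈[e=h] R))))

σ filters on h, owned by the right side.
E' = π[z,y,b](π[z,v,h,b,y]((S ⋈[e=h] σ[h>=7](R))))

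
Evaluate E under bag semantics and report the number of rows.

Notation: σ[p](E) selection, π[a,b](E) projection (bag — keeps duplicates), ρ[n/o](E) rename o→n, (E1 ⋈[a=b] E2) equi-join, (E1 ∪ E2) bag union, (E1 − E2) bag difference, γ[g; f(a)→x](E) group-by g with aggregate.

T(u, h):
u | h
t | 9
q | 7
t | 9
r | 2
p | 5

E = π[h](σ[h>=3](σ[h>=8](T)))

Subexpression sizes:
  T → 5
  σ[h>=8](T) → 2
  σ[h>=3](σ[h>=8](T)) → 2
  π[h](σ[h>=3](σ[h>=8](T))) → 2

|E| = 2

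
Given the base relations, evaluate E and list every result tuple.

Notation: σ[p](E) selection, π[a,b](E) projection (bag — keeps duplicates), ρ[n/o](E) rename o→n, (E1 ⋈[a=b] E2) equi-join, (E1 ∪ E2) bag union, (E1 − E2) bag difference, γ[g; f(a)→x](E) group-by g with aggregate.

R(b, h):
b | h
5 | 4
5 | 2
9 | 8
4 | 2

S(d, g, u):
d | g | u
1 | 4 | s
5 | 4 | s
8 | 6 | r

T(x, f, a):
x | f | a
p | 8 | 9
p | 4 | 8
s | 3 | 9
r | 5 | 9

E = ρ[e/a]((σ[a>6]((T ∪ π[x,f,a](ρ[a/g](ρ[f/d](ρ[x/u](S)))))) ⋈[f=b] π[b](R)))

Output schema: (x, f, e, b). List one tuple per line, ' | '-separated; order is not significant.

Row counts bottom-up:
  T → 4
  S → 3
  ρ[x/u](S) → 3
  ρ[f/d](ρ[x/u](S)) → 3
  ρ[a/g](ρ[f/d](ρ[x/u](S))) → 3
  π[x,f,a](ρ[a/g](ρ[f/d](ρ[x/u](S)))) → 3
  (T ∪ π[x,f,a](ρ[a/g](ρ[f/d](ρ[x/u](S))))) → 7
  σ[a>6]((T ∪ π[x,f,a](ρ[a/g](ρ[f/d](ρ[x/u](S)))))) → 4
  R → 4
  π[b](R) → 4
  (σ[a>6]((T ∪ π[x,f,a](ρ[a/g](ρ[f/d](ρ[x/u](S)))))) ⋈[f=b] π[b](R)) → 3
  ρ[e/a]((σ[a>6]((T ∪ π[x,f,a](ρ[a/g](ρ[f/d](ρ[x/u](S)))))) ⋈[f=b] π[b](R))) → 3

== RESULT ==
x | f | e | b
p | 4 | 8 | 4
r | 5 | 9 | 5
r | 5 | 9 | 5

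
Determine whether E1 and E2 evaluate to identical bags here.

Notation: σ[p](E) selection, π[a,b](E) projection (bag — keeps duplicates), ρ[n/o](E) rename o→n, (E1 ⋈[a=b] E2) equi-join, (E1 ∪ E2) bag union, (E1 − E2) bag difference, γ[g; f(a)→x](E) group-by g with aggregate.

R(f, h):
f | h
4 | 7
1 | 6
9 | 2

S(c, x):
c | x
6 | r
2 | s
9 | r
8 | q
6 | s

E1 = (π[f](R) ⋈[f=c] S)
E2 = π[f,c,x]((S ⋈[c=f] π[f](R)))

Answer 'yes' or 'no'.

E1 per-node cardinality:
  R → 3
  π[f](R) → 3
  S → 5
  (π[f](R) ⋈[f=c] S) → 1
E2 per-node cardinality:
  S → 5
  R → 3
  π[f](R) → 3
  (S ⋈[c=f] π[f](R)) → 1
  π[f,c,x]((S ⋈[c=f] π[f](R))) → 1

E1 and E2 produce the same multiset:
f | c | x
9 | 9 | r

yes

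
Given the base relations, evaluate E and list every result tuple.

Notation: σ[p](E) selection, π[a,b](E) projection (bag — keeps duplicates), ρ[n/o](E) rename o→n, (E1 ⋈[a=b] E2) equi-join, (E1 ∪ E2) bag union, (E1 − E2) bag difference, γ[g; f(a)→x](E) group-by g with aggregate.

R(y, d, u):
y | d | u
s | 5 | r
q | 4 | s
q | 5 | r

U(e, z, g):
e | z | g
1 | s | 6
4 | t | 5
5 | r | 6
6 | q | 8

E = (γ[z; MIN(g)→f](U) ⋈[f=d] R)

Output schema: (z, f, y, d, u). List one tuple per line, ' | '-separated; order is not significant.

Per-node cardinality:
  U → 4
  γ[z; MIN(g)→f](U) → 4
  R → 3
  (γ[z; MIN(g)→f](U) ⋈[f=d] R) → 2

== RESULT ==
z | f | y | d | u
t | 5 | q | 5 | r
t | 5 | s | 5 | r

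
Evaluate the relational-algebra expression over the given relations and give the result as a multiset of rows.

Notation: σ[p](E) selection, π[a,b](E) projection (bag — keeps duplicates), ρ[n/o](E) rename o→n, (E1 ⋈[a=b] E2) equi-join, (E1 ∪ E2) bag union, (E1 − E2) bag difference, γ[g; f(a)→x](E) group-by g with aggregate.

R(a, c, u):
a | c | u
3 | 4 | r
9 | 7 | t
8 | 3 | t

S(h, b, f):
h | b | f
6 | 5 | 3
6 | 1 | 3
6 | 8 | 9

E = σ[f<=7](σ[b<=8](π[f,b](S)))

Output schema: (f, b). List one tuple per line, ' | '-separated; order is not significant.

Row counts bottom-up:
  S → 3
  π[f,b](S) → 3
  σ[b<=8](π[f,b](S)) → 3
  σ[f<=7](σ[b<=8](π[f,b](S))) → 2

== RESULT ==
f | b
3 | 1
3 | 5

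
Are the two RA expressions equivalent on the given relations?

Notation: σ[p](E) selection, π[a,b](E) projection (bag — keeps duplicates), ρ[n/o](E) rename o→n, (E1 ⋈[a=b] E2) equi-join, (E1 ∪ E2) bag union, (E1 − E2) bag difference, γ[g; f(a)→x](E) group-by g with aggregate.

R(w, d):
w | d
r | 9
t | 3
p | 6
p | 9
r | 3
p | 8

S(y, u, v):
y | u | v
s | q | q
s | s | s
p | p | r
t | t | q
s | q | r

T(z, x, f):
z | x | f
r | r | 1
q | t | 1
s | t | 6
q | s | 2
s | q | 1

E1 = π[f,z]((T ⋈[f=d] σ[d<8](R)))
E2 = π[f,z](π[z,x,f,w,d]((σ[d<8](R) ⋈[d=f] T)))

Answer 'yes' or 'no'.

E1 stepwise |·|:
  T → 5
  R → 6
  σ[d<8](R) → 3
  (T ⋈[f=d] σ[d<8](R)) → 1
  π[f,z]((T ⋈[f=d] σ[d<8](R))) → 1
E2 stepwise |·|:
  R → 6
  σ[d<8](R) → 3
  T → 5
  (σ[d<8](R) ⋈[d=f] T) → 1
  π[z,x,f,w,d]((σ[d<8](R) ⋈[d=f] T)) → 1
  π[f,z](π[z,x,f,w,d]((σ[d<8](R) ⋈[d=f] T))) → 1

E1 and E2 produce the same multiset:
f | z
6 | s

yes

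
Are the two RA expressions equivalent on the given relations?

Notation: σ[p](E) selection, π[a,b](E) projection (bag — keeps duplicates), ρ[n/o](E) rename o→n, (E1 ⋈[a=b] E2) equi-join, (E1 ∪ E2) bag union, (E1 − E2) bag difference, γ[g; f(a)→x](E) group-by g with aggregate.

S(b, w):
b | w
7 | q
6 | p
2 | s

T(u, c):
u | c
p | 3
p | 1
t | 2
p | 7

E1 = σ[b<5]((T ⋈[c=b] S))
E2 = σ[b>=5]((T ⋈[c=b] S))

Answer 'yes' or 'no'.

E1 row counts bottom-up:
  T → 4
  S → 3
  (T ⋈[c=b] S) → 2
  σ[b<5]((T ⋈[c=b] S)) → 1
E2 row counts bottom-up:
  T → 4
  S → 3
  (T ⋈[c=b] S) → 2
  σ[b>=5]((T ⋈[c=b] S)) → 1

E1 result:
u | c | b | w
t | 2 | 2 | s
E2 result:
u | c | b | w
p | 7 | 7 | q
Witness: ('t', 2, 2, 's') appears 1× in E1 but 0× in E2.

no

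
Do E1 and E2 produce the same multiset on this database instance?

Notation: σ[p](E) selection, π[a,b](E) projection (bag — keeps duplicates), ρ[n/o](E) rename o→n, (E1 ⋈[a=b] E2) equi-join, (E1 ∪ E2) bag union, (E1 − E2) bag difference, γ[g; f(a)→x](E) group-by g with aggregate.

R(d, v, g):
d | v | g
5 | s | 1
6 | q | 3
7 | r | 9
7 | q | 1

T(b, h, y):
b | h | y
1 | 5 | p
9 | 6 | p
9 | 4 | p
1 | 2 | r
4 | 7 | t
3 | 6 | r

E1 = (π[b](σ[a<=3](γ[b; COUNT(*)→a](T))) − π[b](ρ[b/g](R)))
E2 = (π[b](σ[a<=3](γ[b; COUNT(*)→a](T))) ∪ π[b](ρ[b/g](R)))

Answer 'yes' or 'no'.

E1 row counts bottom-up:
  T → 6
  γ[b; COUNT(*)→a](T) → 4
  σ[a<=3](γ[b; COUNT(*)→a](T)) → 4
  π[b](σ[a<=3](γ[b; COUNT(*)→a](T))) → 4
  R → 4
  ρ[b/g](R) → 4
  π[b](ρ[b/g](R)) → 4
  (π[b](σ[a<=3](γ[b; COUNT(*)→a](T))) − π[b](ρ[b/g](R))) → 1
E2 row counts bottom-up:
  T → 6
  γ[b; COUNT(*)→a](T) → 4
  σ[a<=3](γ[b; COUNT(*)→a](T)) → 4
  π[b](σ[a<=3](γ[b; COUNT(*)→a](T))) → 4
  R → 4
  ρ[b/g](R) → 4
  π[b](ρ[b/g](R)) → 4
  (π[b](σ[a<=3](γ[b; COUNT(*)→a](T))) ∪ π[b](ρ[b/g](R))) → 8

E1 result:
b
4
E2 result:
b
1
1
1
3
3
4
9
9
Witness: (1,) appears 0× in E1 but 3× in E2.

no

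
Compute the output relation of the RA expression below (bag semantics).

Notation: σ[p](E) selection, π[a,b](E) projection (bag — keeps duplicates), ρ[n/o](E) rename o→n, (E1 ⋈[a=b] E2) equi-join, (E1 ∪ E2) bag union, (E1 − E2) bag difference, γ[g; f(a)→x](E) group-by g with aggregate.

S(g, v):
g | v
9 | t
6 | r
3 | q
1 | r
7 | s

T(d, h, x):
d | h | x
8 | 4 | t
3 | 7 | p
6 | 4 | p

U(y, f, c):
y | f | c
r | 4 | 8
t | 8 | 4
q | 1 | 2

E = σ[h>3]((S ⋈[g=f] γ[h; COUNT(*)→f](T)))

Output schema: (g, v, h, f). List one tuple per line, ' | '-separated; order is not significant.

Subexpression sizes:
  S → 5
  T → 3
  γ[h; COUNT(*)→f](T) → 2
  (S ⋈[g=f] γ[h; COUNT(*)→f](T)) → 1
  σ[h>3]((S ⋈[g=f] γ[h; COUNT(*)→f](T))) → 1

== RESULT ==
g | v | h | f
1 | r | 7 | 1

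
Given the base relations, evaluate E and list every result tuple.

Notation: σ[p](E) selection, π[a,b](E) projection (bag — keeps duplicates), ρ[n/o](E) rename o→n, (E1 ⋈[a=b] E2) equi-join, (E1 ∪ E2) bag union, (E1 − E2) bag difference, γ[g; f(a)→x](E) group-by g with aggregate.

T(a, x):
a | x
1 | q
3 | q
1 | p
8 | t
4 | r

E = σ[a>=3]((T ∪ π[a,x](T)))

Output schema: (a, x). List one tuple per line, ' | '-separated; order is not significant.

Stepwise |·|:
  T → 5
  T → 5
  π[a,x](T) → 5
  (T ∪ π[a,x](T)) → 10
  σ[a>=3]((T ∪ π[a,x](T))) → 6

== RESULT ==
a | x
3 | q
3 | q
4 | r
4 | r
8 | t
8 | t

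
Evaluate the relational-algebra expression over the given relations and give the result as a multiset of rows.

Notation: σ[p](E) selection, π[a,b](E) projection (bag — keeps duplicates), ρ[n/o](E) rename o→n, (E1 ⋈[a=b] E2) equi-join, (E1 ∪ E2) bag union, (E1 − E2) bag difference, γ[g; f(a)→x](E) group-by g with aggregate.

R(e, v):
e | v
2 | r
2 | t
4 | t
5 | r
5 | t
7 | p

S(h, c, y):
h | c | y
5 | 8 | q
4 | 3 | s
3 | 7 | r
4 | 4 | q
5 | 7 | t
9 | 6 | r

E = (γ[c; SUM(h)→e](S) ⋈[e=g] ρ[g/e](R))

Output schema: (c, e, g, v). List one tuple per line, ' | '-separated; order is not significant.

Stepwise |·|:
  S → 6
  γ[c; SUM(h)→e](S) → 5
  R → 6
  ρ[g/e](R) → 6
  (γ[c; SUM(h)→e](S) ⋈[e=g] ρ[g/e](R)) → 4

== RESULT ==
c | e | g | v
3 | 4 | 4 | t
4 | 4 | 4 | t
8 | 5 | 5 | r
8 | 5 | 5 | t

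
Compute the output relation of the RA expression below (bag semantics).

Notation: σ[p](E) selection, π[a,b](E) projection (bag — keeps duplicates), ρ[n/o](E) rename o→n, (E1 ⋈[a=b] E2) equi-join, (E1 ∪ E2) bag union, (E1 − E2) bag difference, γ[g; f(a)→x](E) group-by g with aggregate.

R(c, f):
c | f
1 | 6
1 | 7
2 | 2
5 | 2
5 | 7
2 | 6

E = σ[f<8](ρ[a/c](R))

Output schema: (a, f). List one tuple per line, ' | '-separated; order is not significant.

Row counts bottom-up:
  R → 6
  ρ[a/c](R) → 6
  σ[f<8](ρ[a/c](R)) → 6

== RESULT ==
a | f
1 | 6
1 | 7
2 | 2
2 | 6
5 | 2
5 | 7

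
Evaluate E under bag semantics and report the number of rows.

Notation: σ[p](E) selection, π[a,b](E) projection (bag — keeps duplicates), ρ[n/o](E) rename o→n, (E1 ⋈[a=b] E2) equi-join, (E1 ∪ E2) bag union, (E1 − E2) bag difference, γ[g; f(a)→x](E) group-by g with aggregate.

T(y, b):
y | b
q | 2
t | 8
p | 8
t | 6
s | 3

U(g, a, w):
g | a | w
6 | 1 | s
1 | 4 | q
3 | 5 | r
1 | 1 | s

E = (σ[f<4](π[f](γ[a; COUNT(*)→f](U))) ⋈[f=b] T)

Per-node cardinality:
  U → 4
  γ[a; COUNT(*)→f](U) → 3
  π[f](γ[a; COUNT(*)→f](U)) → 3
  σ[f<4](π[f](γ[a; COUNT(*)→f](U))) → 3
  T → 5
  (σ[f<4](π[f](γ[a; COUNT(*)→f](U))) ⋈[f=b] T) → 1

|E| = 1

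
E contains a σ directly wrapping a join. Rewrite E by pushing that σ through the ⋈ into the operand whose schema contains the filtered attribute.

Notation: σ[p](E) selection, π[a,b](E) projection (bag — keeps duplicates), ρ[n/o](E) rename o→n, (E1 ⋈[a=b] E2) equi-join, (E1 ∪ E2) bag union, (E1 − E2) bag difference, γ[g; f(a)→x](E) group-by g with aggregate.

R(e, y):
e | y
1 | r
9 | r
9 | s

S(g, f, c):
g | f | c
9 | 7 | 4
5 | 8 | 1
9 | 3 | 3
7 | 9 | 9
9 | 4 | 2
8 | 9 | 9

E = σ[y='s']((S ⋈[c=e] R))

σ filters on y, owned by the right side.
E' = (S ⋈[c=e] σ[y='s'](R))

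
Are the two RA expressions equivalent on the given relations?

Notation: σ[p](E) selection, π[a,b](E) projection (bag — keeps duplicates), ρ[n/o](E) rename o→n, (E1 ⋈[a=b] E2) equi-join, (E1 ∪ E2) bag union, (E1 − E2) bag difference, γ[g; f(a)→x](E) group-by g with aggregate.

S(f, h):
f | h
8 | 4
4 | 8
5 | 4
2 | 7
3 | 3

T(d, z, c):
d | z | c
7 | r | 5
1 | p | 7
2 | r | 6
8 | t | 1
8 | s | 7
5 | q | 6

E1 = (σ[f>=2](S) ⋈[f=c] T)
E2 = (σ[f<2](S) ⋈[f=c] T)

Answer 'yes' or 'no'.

E1 subexpression sizes:
  S → 5
  σ[f>=2](S) → 5
  T → 6
  (σ[f>=2](S) ⋈[f=c] T) → 1
E2 subexpression sizes:
  S → 5
  σ[f<2](S) → 0
  T → 6
  (σ[f<2](S) ⋈[f=c] T) → 0

E1 result:
f | h | d | z | c
5 | 4 | 7 | r | 5
E2 result:
f | h | d | z | c
(0 rows)
Witness: (5, 4, 7, 'r', 5) appears 1× in E1 but 0× in E2.

no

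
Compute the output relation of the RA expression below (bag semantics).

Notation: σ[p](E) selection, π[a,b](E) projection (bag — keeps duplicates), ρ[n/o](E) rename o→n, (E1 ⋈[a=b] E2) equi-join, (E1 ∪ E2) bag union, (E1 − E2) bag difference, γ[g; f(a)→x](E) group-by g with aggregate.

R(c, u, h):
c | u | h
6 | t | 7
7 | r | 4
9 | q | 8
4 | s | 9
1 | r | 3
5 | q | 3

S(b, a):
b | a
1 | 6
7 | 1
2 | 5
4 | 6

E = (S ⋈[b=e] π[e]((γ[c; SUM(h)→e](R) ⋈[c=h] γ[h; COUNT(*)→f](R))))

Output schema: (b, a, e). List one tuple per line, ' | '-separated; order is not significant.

Subexpression sizes:
  S → 4
  R → 6
  γ[c; SUM(h)→e](R) → 6
  R → 6
  γ[h; COUNT(*)→f](R) → 5
  (γ[c; SUM(h)→e](R) ⋈[c=h] γ[h; COUNT(*)→f](R)) → 3
  π[e]((γ[c; SUM(h)→e](R) ⋈[c=h] γ[h; COUNT(*)→f](R))) → 3
  (S ⋈[b=e] π[e]((γ[c; SUM(h)→e](R) ⋈[c=h] γ[h; COUNT(*)→f](R)))) → 1

== RESULT ==
b | a | e
4 | 6 | 4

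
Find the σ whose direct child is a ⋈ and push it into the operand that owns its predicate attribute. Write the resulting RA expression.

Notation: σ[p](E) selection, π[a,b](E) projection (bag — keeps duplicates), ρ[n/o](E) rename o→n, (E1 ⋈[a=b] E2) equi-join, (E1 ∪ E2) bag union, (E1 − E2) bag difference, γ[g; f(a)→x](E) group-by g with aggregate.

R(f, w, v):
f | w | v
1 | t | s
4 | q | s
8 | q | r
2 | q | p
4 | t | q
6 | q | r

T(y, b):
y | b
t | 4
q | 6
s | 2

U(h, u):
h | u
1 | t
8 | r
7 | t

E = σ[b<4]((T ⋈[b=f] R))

σ filters on b, owned by the left side.
E' = (σ[b<4](T) ⋈[b=f] R)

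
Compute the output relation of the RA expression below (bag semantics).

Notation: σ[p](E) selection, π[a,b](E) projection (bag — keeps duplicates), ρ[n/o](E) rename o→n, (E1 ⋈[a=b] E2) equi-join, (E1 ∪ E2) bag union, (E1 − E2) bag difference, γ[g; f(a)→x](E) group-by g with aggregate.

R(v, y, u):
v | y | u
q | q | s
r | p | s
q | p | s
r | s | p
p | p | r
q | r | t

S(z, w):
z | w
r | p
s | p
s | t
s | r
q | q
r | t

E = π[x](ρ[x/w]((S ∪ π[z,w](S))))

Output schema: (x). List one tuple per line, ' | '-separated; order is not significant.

Row counts bottom-up:
  S → 6
  S → 6
  π[z,w](S) → 6
  (S ∪ π[z,w](S)) → 12
  ρ[x/w]((S ∪ π[z,w](S))) → 12
  π[x](ρ[x/w]((S ∪ π[z,w](S)))) → 12

== RESULT ==
x
p
p
p
p
q
q
r
r
t
t
t
t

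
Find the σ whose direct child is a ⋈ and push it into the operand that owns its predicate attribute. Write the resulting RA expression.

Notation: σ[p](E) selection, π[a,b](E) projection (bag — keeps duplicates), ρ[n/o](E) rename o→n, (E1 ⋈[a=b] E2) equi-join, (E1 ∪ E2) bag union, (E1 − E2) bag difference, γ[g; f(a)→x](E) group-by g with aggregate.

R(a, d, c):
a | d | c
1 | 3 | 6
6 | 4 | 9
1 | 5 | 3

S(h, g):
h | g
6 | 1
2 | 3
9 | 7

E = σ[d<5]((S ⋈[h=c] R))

σ filters on d, owned by the right side.
E' = (S ⋈[h=c] σ[d<5](R))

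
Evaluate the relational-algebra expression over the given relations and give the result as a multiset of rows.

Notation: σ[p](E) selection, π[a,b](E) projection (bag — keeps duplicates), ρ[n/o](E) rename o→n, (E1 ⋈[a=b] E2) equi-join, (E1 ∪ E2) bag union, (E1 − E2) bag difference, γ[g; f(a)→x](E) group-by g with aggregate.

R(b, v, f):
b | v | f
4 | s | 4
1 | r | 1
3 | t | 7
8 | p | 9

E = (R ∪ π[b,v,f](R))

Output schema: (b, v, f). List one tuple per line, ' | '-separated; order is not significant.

Subexpression sizes:
  R → 4
  R → 4
  π[b,v,f](R) → 4
  (R ∪ π[b,v,f](R)) → 8

== RESULT ==
b | v | f
1 | r | 1
1 | r | 1
3 | t | 7
3 | t | 7
4 | s | 4
4 | s | 4
8 | p | 9
8 | p | 9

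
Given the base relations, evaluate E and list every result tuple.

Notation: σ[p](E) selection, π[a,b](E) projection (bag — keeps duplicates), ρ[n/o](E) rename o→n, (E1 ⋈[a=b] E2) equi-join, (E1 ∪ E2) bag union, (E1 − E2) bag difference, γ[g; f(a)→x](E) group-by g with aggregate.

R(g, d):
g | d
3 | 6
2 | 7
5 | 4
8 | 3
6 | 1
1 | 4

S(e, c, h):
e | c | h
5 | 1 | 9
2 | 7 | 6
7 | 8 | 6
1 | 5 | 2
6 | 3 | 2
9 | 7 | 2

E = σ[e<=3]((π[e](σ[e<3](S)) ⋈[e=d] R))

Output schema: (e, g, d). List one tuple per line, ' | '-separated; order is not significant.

Per-node cardinality:
  S → 6
  σ[e<3](S) → 2
  π[e](σ[e<3](S)) → 2
  R → 6
  (π[e](σ[e<3](S)) ⋈[e=d] R) → 1
  σ[e<=3]((π[e](σ[e<3](S)) ⋈[e=d] R)) → 1

== RESULT ==
e | g | d
1 | 6 | 1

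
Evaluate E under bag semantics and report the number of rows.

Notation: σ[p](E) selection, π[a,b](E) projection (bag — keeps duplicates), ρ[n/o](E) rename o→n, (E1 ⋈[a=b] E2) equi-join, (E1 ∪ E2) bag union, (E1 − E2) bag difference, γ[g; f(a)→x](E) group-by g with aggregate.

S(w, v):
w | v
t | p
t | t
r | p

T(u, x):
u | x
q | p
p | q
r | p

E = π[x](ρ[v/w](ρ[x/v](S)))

Row counts bottom-up:
  S → 3
  ρ[x/v](S) → 3
  ρ[v/w](ρ[x/v](S)) → 3
  π[x](ρ[v/w](ρ[x/v](S))) → 3

|E| = 3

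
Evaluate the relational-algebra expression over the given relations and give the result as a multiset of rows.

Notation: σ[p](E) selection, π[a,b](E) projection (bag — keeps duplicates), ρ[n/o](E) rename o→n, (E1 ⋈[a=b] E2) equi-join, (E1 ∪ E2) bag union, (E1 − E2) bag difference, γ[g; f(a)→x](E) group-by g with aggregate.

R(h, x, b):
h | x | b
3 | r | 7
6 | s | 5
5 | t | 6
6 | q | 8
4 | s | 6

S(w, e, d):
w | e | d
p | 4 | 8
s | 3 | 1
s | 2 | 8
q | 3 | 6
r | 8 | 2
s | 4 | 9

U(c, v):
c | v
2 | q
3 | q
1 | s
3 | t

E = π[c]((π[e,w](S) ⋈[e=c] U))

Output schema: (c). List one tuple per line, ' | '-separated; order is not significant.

Row counts bottom-up:
  S → 6
  π[e,w](S) → 6
  U → 4
  (π[e,w](S) ⋈[e=c] U) → 5
  π[c]((π[e,w](S) ⋈[e=c] U)) → 5

== RESULT ==
c
2
3
3
3
3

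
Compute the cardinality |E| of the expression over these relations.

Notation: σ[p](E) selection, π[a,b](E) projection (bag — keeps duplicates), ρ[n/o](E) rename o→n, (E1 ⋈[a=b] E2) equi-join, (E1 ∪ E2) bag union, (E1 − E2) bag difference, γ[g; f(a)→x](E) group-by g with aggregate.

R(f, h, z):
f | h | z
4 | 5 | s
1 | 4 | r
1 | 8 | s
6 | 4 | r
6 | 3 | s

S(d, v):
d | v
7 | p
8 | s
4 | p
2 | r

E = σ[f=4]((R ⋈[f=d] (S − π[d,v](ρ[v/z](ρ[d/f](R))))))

Row counts bottom-up:
  R → 5
  S → 4
  R → 5
  ρ[d/f](R) → 5
  ρ[v/z](ρ[d/f](R)) → 5
  π[d,v](ρ[v/z](ρ[d/f](R))) → 5
  (S − π[d,v](ρ[v/z](ρ[d/f](R)))) → 4
  (R ⋈[f=d] (S − π[d,v](ρ[v/z](ρ[d/f](R))))) → 1
  σ[f=4]((R ⋈[f=d] (S − π[d,v](ρ[v/z](ρ[d/f](R)))))) → 1

|E| = 1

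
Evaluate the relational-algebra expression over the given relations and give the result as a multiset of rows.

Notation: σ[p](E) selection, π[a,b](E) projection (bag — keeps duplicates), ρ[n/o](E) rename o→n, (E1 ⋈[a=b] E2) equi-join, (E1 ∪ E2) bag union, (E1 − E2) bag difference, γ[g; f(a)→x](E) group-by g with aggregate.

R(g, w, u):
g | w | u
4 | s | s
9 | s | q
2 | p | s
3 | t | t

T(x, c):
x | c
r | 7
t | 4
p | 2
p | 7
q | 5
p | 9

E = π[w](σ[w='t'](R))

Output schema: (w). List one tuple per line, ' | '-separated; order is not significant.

Row counts bottom-up:
  R → 4
  σ[w='t'](R) → 1
  π[w](σ[w='t'](R)) → 1

== RESULT ==
w
t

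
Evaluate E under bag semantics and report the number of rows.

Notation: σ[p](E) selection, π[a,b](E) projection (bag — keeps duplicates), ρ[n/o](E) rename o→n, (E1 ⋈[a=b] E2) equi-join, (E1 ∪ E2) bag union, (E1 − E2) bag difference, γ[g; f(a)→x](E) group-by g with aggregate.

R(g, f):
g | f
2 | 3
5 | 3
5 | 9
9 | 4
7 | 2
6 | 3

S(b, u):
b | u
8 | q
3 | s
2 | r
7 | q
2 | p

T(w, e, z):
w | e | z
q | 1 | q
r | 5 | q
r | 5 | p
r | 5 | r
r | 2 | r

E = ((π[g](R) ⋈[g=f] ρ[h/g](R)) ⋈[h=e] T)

Stepwise |·|:
  R → 6
  π[g](R) → 6
  R → 6
  ρ[h/g](R) → 6
  (π[g](R) ⋈[g=f] ρ[h/g](R)) → 2
  T → 5
  ((π[g](R) ⋈[g=f] ρ[h/g](R)) ⋈[h=e] T) → 3

|E| = 3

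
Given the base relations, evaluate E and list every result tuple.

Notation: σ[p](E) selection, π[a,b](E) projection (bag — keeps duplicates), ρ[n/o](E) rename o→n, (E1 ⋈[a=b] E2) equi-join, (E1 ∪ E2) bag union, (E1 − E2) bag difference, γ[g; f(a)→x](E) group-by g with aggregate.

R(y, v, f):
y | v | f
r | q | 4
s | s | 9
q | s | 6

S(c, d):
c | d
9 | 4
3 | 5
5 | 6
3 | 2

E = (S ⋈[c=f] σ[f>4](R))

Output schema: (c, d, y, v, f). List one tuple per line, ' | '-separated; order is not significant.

Per-node cardinality:
  S → 4
  R → 3
  σ[f>4](R) → 2
  (S ⋈[c=f] σ[f>4](R)) → 1

== RESULT ==
c | d | y | v | f
9 | 4 | s | s | 9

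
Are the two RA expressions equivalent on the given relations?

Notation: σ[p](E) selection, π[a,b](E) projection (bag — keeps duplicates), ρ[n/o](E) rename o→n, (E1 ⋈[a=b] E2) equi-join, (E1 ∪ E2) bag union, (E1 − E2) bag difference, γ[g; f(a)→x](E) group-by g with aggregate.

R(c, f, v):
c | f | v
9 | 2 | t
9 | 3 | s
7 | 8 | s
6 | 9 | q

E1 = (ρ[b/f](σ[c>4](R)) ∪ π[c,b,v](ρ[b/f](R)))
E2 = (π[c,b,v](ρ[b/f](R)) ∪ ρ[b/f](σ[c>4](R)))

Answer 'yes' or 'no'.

E1 subexpression sizes:
  R → 4
  σ[c>4](R) → 4
  ρ[b/f](σ[c>4](R)) → 4
  R → 4
  ρ[b/f](R) → 4
  π[c,b,v](ρ[b/f](R)) → 4
  (ρ[b/f](σ[c>4](R)) ∪ π[c,b,v](ρ[b/f](R))) → 8
E2 subexpression sizes:
  R → 4
  ρ[b/f](R) → 4
  π[c,b,v](ρ[b/f](R)) → 4
  R → 4
  σ[c>4](R) → 4
  ρ[b/f](σ[c>4](R)) → 4
  (π[c,b,v](ρ[b/f](R)) ∪ ρ[b/f](σ[c>4](R))) → 8

E1 and E2 produce the same multiset:
c | b | v
6 | 9 | q
6 | 9 | q
7 | 8 | s
7 | 8 | s
9 | 2 | t
9 | 2 | t
9 | 3 | s
9 | 3 | s

yes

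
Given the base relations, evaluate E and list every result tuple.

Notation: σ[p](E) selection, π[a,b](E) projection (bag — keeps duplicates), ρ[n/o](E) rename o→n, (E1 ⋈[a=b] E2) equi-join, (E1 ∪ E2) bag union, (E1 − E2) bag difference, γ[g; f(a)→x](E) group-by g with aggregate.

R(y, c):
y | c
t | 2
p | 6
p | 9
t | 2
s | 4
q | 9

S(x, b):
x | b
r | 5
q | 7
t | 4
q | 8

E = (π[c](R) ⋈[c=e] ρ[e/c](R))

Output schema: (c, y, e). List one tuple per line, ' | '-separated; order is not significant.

Row counts bottom-up:
  R → 6
  π[c](R) → 6
  R → 6
  ρ[e/c](R) → 6
  (π[c](R) ⋈[c=e] ρ[e/c](R)) → 10

== RESULT ==
c | y | e
2 | t | 2
2 | t | 2
2 | t | 2
2 | t | 2
4 | s | 4
6 | p | 6
9 | p | 9
9 | p | 9
9 | q | 9
9 | q | 9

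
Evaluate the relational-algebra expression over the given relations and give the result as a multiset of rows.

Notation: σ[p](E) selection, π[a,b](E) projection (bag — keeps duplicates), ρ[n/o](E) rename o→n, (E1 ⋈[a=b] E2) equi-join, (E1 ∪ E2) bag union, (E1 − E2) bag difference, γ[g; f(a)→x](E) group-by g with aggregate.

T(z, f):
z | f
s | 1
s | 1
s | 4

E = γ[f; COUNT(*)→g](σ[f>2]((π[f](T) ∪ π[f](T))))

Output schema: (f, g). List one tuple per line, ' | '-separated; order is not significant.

Row counts bottom-up:
  T → 3
  π[f](T) → 3
  T → 3
  π[f](T) → 3
  (π[f](T) ∪ π[f](T)) → 6
  σ[f>2]((π[f](T) ∪ π[f](T))) → 2
  γ[f; COUNT(*)→g](σ[f>2]((π[f](T) ∪ π[f](T)))) → 1

== RESULT ==
f | g
4 | 2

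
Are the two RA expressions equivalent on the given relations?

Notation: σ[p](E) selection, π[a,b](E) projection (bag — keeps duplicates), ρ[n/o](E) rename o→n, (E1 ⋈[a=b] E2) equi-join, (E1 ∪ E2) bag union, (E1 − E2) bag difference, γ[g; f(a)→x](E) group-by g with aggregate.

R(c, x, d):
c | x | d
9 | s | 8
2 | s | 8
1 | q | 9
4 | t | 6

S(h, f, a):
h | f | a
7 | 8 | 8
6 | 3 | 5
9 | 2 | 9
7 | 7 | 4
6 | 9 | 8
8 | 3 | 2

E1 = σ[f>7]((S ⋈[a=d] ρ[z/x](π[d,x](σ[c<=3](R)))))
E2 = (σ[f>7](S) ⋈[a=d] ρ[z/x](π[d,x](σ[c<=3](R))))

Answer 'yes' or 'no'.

E1 subexpression sizes:
  S → 6
  R → 4
  σ[c<=3](R) → 2
  π[d,x](σ[c<=3](R)) → 2
  ρ[z/x](π[d,x](σ[c<=3](R))) → 2
  (S ⋈[a=d] ρ[z/x](π[d,x](σ[c<=3](R)))) → 3
  σ[f>7]((S ⋈[a=d] ρ[z/x](π[d,x](σ[c<=3](R))))) → 2
E2 subexpression sizes:
  S → 6
  σ[f>7](S) → 2
  R → 4
  σ[c<=3](R) → 2
  π[d,x](σ[c<=3](R)) → 2
  ρ[z/x](π[d,x](σ[c<=3](R))) → 2
  (σ[f>7](S) ⋈[a=d] ρ[z/x](π[d,x](σ[c<=3](R)))) → 2

E1 and E2 produce the same multiset:
h | f | a | d | z
6 | 9 | 8 | 8 | s
7 | 8 | 8 | 8 | s

yes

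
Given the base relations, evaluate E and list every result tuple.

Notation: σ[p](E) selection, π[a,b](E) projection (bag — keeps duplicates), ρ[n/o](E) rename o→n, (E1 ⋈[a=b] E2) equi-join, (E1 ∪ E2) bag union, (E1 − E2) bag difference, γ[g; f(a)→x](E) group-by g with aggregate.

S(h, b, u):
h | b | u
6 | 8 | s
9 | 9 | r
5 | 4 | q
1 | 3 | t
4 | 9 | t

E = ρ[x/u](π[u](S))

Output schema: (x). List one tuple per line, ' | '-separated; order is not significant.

Per-node cardinality:
  S → 5
  π[u](S) → 5
  ρ[x/u](π[u](S)) → 5

== RESULT ==
x
q
r
s
t
t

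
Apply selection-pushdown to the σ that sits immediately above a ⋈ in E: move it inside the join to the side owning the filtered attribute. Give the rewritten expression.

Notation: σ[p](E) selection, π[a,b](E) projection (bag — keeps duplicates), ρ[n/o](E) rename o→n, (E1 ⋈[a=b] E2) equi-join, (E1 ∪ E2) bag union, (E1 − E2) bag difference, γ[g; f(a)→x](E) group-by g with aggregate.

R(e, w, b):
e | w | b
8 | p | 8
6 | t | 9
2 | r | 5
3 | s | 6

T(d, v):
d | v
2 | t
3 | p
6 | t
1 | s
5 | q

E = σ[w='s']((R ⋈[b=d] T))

σ filters on w, owned by the left side.
E' = (σ[w='s'](R) ⋈[b=d] T)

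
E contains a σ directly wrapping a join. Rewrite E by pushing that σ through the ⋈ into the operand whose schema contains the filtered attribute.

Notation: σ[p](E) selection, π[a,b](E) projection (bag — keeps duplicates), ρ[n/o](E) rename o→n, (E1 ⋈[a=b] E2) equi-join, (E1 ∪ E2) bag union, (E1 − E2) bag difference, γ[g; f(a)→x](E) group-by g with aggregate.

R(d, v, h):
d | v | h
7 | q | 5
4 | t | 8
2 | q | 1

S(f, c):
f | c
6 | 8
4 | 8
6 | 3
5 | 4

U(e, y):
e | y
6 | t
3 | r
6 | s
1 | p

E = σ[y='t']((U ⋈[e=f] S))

σ filters on y, owned by the left side.
E' = (σ[y='t'](U) ⋈[e=f] S)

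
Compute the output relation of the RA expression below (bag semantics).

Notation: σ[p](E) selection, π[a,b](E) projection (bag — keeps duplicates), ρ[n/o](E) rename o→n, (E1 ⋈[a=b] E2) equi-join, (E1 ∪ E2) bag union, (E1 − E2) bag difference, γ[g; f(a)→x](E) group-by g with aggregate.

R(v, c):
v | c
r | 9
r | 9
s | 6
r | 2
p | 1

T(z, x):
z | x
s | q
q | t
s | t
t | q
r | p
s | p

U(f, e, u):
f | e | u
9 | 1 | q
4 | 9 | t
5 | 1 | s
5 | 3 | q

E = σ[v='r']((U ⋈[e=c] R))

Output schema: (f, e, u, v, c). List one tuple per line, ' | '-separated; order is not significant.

Per-node cardinality:
  U → 4
  R → 5
  (U ⋈[e=c] R) → 4
  σ[v='r']((U ⋈[e=c] R)) → 2

== RESULT ==
f | e | u | v | c
4 | 9 | t | r | 9
4 | 9 | t | r | 9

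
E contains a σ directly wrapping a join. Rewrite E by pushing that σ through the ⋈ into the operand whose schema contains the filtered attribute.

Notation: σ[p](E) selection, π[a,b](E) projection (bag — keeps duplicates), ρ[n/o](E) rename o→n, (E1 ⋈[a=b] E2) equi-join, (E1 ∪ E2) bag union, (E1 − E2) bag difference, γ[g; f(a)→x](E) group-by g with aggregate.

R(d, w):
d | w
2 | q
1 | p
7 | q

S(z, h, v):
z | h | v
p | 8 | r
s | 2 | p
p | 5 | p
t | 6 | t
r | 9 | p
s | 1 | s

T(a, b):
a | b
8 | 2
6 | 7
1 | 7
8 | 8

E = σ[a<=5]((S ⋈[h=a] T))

σ filters on a, owned by the right side.
E' = (S ⋈[h=a] σ[a<=5](T))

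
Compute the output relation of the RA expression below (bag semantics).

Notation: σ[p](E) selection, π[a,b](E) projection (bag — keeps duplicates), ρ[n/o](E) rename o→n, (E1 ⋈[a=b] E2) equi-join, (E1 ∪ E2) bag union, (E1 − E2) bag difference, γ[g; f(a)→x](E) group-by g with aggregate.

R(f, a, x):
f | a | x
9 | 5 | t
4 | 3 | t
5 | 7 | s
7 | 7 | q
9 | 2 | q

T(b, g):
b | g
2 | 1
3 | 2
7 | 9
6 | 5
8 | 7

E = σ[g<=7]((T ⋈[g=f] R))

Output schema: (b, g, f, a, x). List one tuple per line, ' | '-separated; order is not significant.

Row counts bottom-up:
  T → 5
  R → 5
  (T ⋈[g=f] R) → 4
  σ[g<=7]((T ⋈[g=f] R)) → 2

== RESULT ==
b | g | f | a | x
6 | 5 | 5 | 7 | s
8 | 7 | 7 | 7 | q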